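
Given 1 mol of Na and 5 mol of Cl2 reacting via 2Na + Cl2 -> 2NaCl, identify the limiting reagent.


Mole ratio available / coefficient:
  Na: 1/2 = 0.500
  Cl2: 5/1 = 5.000
Smaller ratio is limiting.

Na


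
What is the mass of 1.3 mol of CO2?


M(CO2) = 44.01 g/mol
mass = n × M = 1.3 × 44.01 = 57.21 g

57.21 g


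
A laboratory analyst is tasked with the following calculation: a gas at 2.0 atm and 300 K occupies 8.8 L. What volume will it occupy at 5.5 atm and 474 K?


P1V1/T1 = P2V2/T2
V2 = P1V1T2/(T1P2)
= 2.0×8.8×474/(300×5.5)
= 5.056 L

5.056 L


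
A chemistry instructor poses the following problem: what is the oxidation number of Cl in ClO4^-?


x + 4(-2) = -1, so x = +7
Oxidation number: +7

+7


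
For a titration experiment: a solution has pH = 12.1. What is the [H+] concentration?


[H+] = 10^(-pH) = 10^(-12.1)
= 7.94×10^-13 M

7.94×10^-13 M


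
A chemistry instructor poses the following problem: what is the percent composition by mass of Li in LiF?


M(LiF) = 1×6.94 + 1×19.0 = 25.94 g/mol
Mass of Li = 1 × 6.94 = 6.94 g/mol
% Li = 6.94/25.94 × 100 = 26.75%

26.75%


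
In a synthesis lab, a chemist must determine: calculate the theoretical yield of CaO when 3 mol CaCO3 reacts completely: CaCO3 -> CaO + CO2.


Mole ratio CaO:CaCO3 = 1:1
n(CaO) = 3 × 1/1 = 3.000 mol
mass = 3.000 × 56.08 = 168.24 g

168.24 g


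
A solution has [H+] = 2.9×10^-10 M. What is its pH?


pH = -log10([H+]) = -log10(2.9×10^-10)
= 10 - log10(2.9)
= 10 - 0.46
= 9.54

9.54


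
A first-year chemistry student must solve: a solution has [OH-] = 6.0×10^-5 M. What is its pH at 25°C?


pOH = -log10([OH-]) = -log10(6.0×10^-5)
= 5 - log10(6.0) = 4.22
pH = 14 - pOH = 14 - 4.22 = 9.78

9.78


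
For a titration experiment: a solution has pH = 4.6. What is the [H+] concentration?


[H+] = 10^(-pH) = 10^(-4.6)
= 2.51×10^-5 M

2.51×10^-5 M


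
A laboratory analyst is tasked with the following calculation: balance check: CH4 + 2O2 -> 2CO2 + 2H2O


Equation: CH4 + 2O2 -> 2CO2 + 2H2O
Check atoms: C: 1≠2, H: 4=4, O: 4≠6
Not balanced

No, not balanced


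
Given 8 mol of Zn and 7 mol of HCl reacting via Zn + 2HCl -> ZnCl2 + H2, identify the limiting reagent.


Mole ratio available / coefficient:
  Zn: 8/1 = 8.000
  HCl: 7/2 = 3.500
Smaller ratio is limiting.

HCl


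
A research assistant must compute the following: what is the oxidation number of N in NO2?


x + 2(-2) = 0, so x = +4
Oxidation number: +4

+4


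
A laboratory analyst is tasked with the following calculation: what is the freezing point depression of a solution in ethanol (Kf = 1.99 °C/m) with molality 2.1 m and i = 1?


ΔTf = Kf × m × i
= 1.99 × 2.1 × 1
= 4.179 °C

4.179 °C


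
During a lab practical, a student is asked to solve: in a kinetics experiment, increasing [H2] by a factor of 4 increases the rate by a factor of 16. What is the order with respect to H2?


rate ∝ [H2]^n
4^n = 16 → n = 2
Order in H2: 2

2


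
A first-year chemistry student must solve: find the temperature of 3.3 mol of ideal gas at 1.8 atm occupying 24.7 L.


PV = nRT  (R = 0.08206 L·atm/(mol·K))
T = PV/(nR) = 1.8×24.7/(3.3×0.08206)
= 44.46/0.270798
= 164.18 K

164.18 K


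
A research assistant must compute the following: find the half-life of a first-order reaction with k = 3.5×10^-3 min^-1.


t½ = ln2/k = 0.693147/(3.5×10^-3 min^-1)
= 198.0 min

198.0 min


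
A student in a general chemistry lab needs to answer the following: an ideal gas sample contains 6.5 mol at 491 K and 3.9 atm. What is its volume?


PV = nRT  (R = 0.08206 L·atm/(mol·K))
V = nRT/P = 6.5×0.08206×491/3.9
= 67.152 L

67.152 L


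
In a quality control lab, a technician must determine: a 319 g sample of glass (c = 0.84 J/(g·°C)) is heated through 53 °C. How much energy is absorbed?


q = mcΔT = 319 × 0.84 × 53
= 14201.88 J

14201.88 J


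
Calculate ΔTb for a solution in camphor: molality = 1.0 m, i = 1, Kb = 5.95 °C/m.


ΔTb = Kb × m × i
= 5.95 × 1.0 × 1
= 5.95 °C

5.95 °C


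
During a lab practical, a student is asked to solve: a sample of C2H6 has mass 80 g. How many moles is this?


M(C2H6) = 30.07 g/mol
n = mass/M = 80/30.07 = 2.6605 mol

2.6605 mol


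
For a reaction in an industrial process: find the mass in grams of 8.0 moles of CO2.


M(CO2) = 44.01 g/mol
mass = n × M = 8.0 × 44.01 = 352.08 g

352.08 g


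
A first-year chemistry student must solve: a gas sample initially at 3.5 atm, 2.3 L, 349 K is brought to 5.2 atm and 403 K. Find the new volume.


P1V1/T1 = P2V2/T2
V2 = P1V1T2/(T1P2)
= 3.5×2.3×403/(349×5.2)
= 1.788 L

1.788 L


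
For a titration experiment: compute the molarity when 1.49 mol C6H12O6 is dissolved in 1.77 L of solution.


M = n/V = 1.49/1.77 = 0.842 mol/L

0.842 M


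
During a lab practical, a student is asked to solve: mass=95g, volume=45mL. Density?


ρ = mass/volume
= 95/45
= 2.111 g/mL

2.111 g/mL


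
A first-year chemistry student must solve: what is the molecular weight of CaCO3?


M(CaCO3) = 1×40.08 + 1×12.01 + 3×16.0
= 40.08 + 12.01 + 48.0
= 100.09 g/mol

100.09 g/mol


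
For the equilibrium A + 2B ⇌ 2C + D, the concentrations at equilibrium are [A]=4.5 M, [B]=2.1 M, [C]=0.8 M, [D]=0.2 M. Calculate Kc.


Kc = [C]^2[D]/([A][B]^2)
= (0.8^2 × 0.2^1)/(4.5^1 × 2.1^2)
= 0.128/19.845
= 0.006450

0.006450


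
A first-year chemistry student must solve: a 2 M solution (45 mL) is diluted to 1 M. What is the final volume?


C1V1 = C2V2
2 × 45 = 1 × V2
V2 = 90/1 = 90.0 mL

90.0 mL


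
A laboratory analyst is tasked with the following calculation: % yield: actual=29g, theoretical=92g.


% yield = actual/theoretical × 100
= 29/92 × 100
= 31.52%

31.52%


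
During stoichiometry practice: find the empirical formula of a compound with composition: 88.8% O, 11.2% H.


Assume 100 g sample. Moles of each element:
  O: 88.8/16.0 = 5.55 mol
  H: 11.2/1.008 = 11.111 mol
Divide by smallest (5.55):
  O: 5.55/5.55 = 1.0
  H: 11.111/5.55 = 2.0
Empirical formula: H2O

H2O


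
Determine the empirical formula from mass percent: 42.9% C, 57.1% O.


Assume 100 g sample. Moles of each element:
  C: 42.9/12.01 = 3.572 mol
  O: 57.1/16.0 = 3.569 mol
Divide by smallest (3.569):
  C: 3.572/3.569 = 1.0
  O: 3.569/3.569 = 1.0
Empirical formula: CO

CO


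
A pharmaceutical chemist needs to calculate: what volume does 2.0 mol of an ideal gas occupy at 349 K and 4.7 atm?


PV = nRT  (R = 0.08206 L·atm/(mol·K))
V = nRT/P = 2.0×0.08206×349/4.7
= 12.187 L

12.187 L


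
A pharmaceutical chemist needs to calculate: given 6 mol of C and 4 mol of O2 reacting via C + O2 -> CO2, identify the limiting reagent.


Mole ratio available / coefficient:
  C: 6/1 = 6.000
  O2: 4/1 = 4.000
Smaller ratio is limiting.

O2


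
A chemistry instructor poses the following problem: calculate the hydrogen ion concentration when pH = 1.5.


[H+] = 10^(-pH) = 10^(-1.5)
= 3.16×10^-2 M

3.16×10^-2 M


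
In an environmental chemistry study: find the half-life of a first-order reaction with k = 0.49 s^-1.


t½ = ln2/k = 0.693147/(0.49 s^-1)
= 1.415 s

1.415 s


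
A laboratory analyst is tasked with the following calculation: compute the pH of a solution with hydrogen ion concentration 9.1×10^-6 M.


pH = -log10([H+]) = -log10(9.1×10^-6)
= 6 - log10(9.1)
= 6 - 0.96
= 5.04

5.04


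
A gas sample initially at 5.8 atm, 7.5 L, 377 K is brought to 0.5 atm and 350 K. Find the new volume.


P1V1/T1 = P2V2/T2
V2 = P1V1T2/(T1P2)
= 5.8×7.5×350/(377×0.5)
= 80.769 L

80.769 L


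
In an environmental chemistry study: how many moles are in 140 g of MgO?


M(MgO) = 40.31 g/mol
n = mass/M = 140/40.31 = 3.4731 mol

3.4731 mol


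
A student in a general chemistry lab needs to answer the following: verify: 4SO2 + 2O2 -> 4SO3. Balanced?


Equation: 4SO2 + 2O2 -> 4SO3
Check atoms: O: 12=12, S: 4=4
Balanced

Yes, balanced


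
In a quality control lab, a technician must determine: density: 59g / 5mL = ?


ρ = mass/volume
= 59/5
= 11.8 g/mL

11.8 g/mL


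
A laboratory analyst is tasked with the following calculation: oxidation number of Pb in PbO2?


x + 2(-2) = 0, so x = +4
Oxidation number: +4

+4


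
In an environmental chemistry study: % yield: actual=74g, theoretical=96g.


% yield = actual/theoretical × 100
= 74/96 × 100
= 77.08%

77.08%


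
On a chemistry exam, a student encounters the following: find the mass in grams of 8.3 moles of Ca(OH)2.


M(Ca(OH)2) = 74.1 g/mol
mass = n × M = 8.3 × 74.1 = 615.03 g

615.03 g


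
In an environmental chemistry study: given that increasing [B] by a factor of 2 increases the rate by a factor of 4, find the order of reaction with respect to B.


rate ∝ [B]^n
2^n = 4 → n = 2
Order in B: 2

2


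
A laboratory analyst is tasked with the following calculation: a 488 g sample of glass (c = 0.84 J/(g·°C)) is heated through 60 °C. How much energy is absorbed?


q = mcΔT = 488 × 0.84 × 60
= 24595.20 J

24595.20 J


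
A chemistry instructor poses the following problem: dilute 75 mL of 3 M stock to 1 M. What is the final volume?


C1V1 = C2V2
3 × 75 = 1 × V2
V2 = 225/1 = 225.0 mL

225.0 mL


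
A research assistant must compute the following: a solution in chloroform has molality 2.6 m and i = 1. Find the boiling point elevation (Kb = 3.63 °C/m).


ΔTb = Kb × m × i
= 3.63 × 2.6 × 1
= 9.438 °C

9.438 °C


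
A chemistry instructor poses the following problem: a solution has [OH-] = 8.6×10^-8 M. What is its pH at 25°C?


pOH = -log10([OH-]) = -log10(8.6×10^-8)
= 8 - log10(8.6) = 7.07
pH = 14 - pOH = 14 - 7.07 = 6.93

6.93


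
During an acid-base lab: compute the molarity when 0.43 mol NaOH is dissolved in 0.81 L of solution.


M = n/V = 0.43/0.81 = 0.531 mol/L

0.531 M


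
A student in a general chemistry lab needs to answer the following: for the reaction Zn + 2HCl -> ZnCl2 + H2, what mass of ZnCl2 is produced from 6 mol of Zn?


Mole ratio ZnCl2:Zn = 1:1
n(ZnCl2) = 6 × 1/1 = 6.000 mol
mass = 6.000 × 136.28 = 817.68 g

817.68 g


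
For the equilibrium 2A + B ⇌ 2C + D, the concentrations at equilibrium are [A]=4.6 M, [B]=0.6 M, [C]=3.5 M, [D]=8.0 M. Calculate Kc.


Kc = [C]^2[D]/([A]^2[B])
= (3.5^2 × 8.0^1)/(4.6^2 × 0.6^1)
= 98/12.696
= 7.719

7.719


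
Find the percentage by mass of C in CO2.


M(CO2) = 1×12.01 + 2×16.0 = 44.01 g/mol
Mass of C = 1 × 12.01 = 12.01 g/mol
% C = 12.01/44.01 × 100 = 27.29%

27.29%


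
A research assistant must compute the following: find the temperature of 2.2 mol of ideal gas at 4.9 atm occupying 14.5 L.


PV = nRT  (R = 0.08206 L·atm/(mol·K))
T = PV/(nR) = 4.9×14.5/(2.2×0.08206)
= 71.05/0.180532
= 393.56 K

393.56 K


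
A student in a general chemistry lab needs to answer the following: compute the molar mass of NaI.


M(NaI) = 1×22.99 + 1×126.9
= 22.99 + 126.9
= 149.89 g/mol

149.89 g/mol


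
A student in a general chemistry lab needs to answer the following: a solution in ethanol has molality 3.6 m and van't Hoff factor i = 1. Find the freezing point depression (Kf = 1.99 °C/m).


ΔTf = Kf × m × i
= 1.99 × 3.6 × 1
= 7.164 °C

7.164 °C


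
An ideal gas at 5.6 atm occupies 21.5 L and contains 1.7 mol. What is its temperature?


PV = nRT  (R = 0.08206 L·atm/(mol·K))
T = PV/(nR) = 5.6×21.5/(1.7×0.08206)
= 120.40/0.139502
= 863.07 K

863.07 K


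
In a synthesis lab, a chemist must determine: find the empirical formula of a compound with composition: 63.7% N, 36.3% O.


Assume 100 g sample. Moles of each element:
  N: 63.7/14.01 = 4.547 mol
  O: 36.3/16.0 = 2.269 mol
Divide by smallest (2.269):
  N: 4.547/2.269 = 2.0
  O: 2.269/2.269 = 1.0
Empirical formula: N2O

N2O


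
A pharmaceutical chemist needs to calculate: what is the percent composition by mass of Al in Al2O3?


M(Al2O3) = 2×26.98 + 3×16.0 = 101.96 g/mol
Mass of Al = 2 × 26.98 = 53.96 g/mol
% Al = 53.96/101.96 × 100 = 52.92%

52.92%


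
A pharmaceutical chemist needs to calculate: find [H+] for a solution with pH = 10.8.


[H+] = 10^(-pH) = 10^(-10.8)
= 1.58×10^-11 M

1.58×10^-11 M


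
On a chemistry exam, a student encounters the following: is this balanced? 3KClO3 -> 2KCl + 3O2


Equation: 3KClO3 -> 2KCl + 3O2
Check atoms: Cl: 3≠2, K: 3≠2, O: 9≠6
Not balanced

No, not balanced


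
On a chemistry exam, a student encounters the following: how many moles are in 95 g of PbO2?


M(PbO2) = 239.2 g/mol
n = mass/M = 95/239.2 = 0.3972 mol

0.3972 mol


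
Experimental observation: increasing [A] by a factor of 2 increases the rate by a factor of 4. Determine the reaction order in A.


rate ∝ [A]^n
2^n = 4 → n = 2
Order in A: 2

2


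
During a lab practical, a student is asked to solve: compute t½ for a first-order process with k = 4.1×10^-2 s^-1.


t½ = ln2/k = 0.693147/(4.1×10^-2 s^-1)
= 16.91 s

16.91 s


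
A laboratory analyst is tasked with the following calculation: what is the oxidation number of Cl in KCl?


halide: -1
Oxidation number: -1

-1


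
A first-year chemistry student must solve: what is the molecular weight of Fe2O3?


M(Fe2O3) = 2×55.85 + 3×16.0
= 111.7 + 48.0
= 159.7 g/mol

159.7 g/mol


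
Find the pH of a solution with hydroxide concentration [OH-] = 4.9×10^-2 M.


pOH = -log10([OH-]) = -log10(4.9×10^-2)
= 2 - log10(4.9) = 1.31
pH = 14 - pOH = 14 - 1.31 = 12.69

12.69


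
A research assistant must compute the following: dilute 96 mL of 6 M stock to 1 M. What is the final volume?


C1V1 = C2V2
6 × 96 = 1 × V2
V2 = 576/1 = 576.0 mL

576.0 mL


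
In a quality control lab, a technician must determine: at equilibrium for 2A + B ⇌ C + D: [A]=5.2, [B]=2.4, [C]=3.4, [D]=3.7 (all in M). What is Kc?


Kc = [C][D]/([A]^2[B])
= (3.4^1 × 3.7^1)/(5.2^2 × 2.4^1)
= 12.58/64.896
= 0.1938

0.1938


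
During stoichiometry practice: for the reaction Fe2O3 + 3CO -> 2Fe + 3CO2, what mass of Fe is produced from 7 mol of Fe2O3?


Mole ratio Fe:Fe2O3 = 2:1
n(Fe) = 7 × 2/1 = 14.000 mol
mass = 14.000 × 55.85 = 781.9 g

781.9 g


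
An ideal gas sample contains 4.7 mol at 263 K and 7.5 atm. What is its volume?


PV = nRT  (R = 0.08206 L·atm/(mol·K))
V = nRT/P = 4.7×0.08206×263/7.5
= 13.525 L

13.525 L


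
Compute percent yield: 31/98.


% yield = actual/theoretical × 100
= 31/98 × 100
= 31.63%

31.63%


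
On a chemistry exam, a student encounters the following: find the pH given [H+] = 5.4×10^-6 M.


pH = -log10([H+]) = -log10(5.4×10^-6)
= 6 - log10(5.4)
= 6 - 0.73
= 5.27

5.27


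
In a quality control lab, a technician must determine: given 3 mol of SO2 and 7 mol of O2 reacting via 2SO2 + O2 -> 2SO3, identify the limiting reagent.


Mole ratio available / coefficient:
  SO2: 3/2 = 1.500
  O2: 7/1 = 7.000
Smaller ratio is limiting.

SO2


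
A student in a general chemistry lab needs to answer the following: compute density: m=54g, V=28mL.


ρ = mass/volume
= 54/28
= 1.929 g/mL

1.929 g/mL


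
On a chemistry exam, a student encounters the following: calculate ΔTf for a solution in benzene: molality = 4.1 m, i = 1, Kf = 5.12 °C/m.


ΔTf = Kf × m × i
= 5.12 × 4.1 × 1
= 20.992 °C

20.992 °C


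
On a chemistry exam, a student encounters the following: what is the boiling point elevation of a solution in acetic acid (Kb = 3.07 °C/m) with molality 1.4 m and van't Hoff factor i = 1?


ΔTb = Kb × m × i
= 3.07 × 1.4 × 1
= 4.298 °C

4.298 °C


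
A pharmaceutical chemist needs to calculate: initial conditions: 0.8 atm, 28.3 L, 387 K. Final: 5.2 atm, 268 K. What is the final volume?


P1V1/T1 = P2V2/T2
V2 = P1V1T2/(T1P2)
= 0.8×28.3×268/(387×5.2)
= 3.015 L

3.015 L


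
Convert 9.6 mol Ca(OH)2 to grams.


M(Ca(OH)2) = 74.1 g/mol
mass = n × M = 9.6 × 74.1 = 711.36 g

711.36 g


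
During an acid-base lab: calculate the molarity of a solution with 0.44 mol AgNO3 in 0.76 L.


M = n/V = 0.44/0.76 = 0.579 mol/L

0.579 M


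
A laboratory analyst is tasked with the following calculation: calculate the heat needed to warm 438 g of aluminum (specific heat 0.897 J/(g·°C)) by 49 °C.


q = mcΔT = 438 × 0.897 × 49
= 19251.41 J

19251.41 J


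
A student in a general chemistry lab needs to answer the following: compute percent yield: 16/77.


% yield = actual/theoretical × 100
= 16/77 × 100
= 20.78%

20.78%


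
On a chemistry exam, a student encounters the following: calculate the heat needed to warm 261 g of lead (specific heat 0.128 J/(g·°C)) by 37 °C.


q = mcΔT = 261 × 0.128 × 37
= 1236.10 J

1236.10 J


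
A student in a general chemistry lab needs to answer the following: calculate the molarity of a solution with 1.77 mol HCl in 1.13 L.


M = n/V = 1.77/1.13 = 1.566 mol/L

1.566 M


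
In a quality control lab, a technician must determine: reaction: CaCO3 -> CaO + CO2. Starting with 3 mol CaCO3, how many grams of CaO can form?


Mole ratio CaO:CaCO3 = 1:1
n(CaO) = 3 × 1/1 = 3.000 mol
mass = 3.000 × 56.08 = 168.24 g

168.24 g


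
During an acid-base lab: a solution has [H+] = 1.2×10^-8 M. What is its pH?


pH = -log10([H+]) = -log10(1.2×10^-8)
= 8 - log10(1.2)
= 8 - 0.08
= 7.92

7.92


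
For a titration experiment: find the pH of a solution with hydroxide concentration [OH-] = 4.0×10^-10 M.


pOH = -log10([OH-]) = -log10(4.0×10^-10)
= 10 - log10(4.0) = 9.4
pH = 14 - pOH = 14 - 9.4 = 4.6

4.6


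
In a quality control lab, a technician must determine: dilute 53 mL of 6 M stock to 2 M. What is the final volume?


C1V1 = C2V2
6 × 53 = 2 × V2
V2 = 318/2 = 159.0 mL

159.0 mL


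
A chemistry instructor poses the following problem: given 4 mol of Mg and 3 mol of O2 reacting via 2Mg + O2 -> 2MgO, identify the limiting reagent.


Mole ratio available / coefficient:
  Mg: 4/2 = 2.000
  O2: 3/1 = 3.000
Smaller ratio is limiting.

Mg


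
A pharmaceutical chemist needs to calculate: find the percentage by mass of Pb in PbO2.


M(PbO2) = 1×207.2 + 2×16.0 = 239.20 g/mol
Mass of Pb = 1 × 207.2 = 207.20 g/mol
% Pb = 207.20/239.20 × 100 = 86.62%

86.62%


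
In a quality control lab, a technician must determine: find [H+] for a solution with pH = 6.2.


[H+] = 10^(-pH) = 10^(-6.2)
= 6.31×10^-7 M

6.31×10^-7 M


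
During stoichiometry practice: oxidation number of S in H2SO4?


2(+1) + x + 4(-2) = 0, so x = +6
Oxidation number: +6

+6


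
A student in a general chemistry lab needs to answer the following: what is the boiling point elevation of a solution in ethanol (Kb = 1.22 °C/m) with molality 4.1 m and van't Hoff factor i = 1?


ΔTb = Kb × m × i
= 1.22 × 4.1 × 1
= 5.002 °C

5.002 °C


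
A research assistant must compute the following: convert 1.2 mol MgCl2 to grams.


M(MgCl2) = 95.21 g/mol
mass = n × M = 1.2 × 95.21 = 114.25 g

114.25 g


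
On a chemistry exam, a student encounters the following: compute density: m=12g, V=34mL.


ρ = mass/volume
= 12/34
= 0.353 g/mL

0.353 g/mL


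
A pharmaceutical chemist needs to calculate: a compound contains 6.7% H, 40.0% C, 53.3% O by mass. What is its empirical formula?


Assume 100 g sample. Moles of each element:
  H: 6.7/1.008 = 6.647 mol
  C: 40.0/12.01 = 3.331 mol
  O: 53.3/16.0 = 3.331 mol
Divide by smallest (3.331):
  H: 6.647/3.331 = 2.0
  C: 3.331/3.331 = 1.0
  O: 3.331/3.331 = 1.0
Empirical formula: CH2O

CH2O


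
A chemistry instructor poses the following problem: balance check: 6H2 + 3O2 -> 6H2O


Equation: 6H2 + 3O2 -> 6H2O
Check atoms: H: 12=12, O: 6=6
Balanced

Yes, balanced


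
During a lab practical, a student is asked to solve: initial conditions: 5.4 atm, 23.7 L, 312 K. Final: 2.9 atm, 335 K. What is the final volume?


P1V1/T1 = P2V2/T2
V2 = P1V1T2/(T1P2)
= 5.4×23.7×335/(312×2.9)
= 47.384 L

47.384 L


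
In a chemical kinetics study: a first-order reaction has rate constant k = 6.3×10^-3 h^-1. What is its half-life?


t½ = ln2/k = 0.693147/(6.3×10^-3 h^-1)
= 110.0 h

110.0 h


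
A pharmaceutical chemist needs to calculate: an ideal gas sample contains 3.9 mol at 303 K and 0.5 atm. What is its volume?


PV = nRT  (R = 0.08206 L·atm/(mol·K))
V = nRT/P = 3.9×0.08206×303/0.5
= 193.941 L

193.941 L


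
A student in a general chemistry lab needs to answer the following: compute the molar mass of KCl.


M(KCl) = 1×39.1 + 1×35.45
= 39.1 + 35.45
= 74.55 g/mol

74.55 g/mol


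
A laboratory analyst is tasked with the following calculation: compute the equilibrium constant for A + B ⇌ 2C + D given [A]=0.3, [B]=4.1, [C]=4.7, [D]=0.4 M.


Kc = [C]^2[D]/([A][B])
= (4.7^2 × 0.4^1)/(0.3^1 × 4.1^1)
= 8.836/1.23
= 7.184

7.184


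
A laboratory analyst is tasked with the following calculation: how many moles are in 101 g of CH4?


M(CH4) = 16.04 g/mol
n = mass/M = 101/16.04 = 6.2968 mol

6.2968 mol


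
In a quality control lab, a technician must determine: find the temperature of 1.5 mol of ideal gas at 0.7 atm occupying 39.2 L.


PV = nRT  (R = 0.08206 L·atm/(mol·K))
T = PV/(nR) = 0.7×39.2/(1.5×0.08206)
= 27.44/0.123090
= 222.93 K

222.93 K


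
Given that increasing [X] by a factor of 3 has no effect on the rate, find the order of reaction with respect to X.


rate ∝ [X]^n
rate ∝ [X]^0
Order in X: 0

0


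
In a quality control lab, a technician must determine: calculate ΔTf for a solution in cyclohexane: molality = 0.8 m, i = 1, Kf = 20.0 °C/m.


ΔTf = Kf × m × i
= 20.0 × 0.8 × 1
= 16.0 °C

16.0 °C


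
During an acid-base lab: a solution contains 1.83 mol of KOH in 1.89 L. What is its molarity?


M = n/V = 1.83/1.89 = 0.968 mol/L

0.968 M


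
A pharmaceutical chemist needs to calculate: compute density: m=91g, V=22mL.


ρ = mass/volume
= 91/22
= 4.136 g/mL

4.136 g/mL


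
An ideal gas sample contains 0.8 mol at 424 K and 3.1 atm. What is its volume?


PV = nRT  (R = 0.08206 L·atm/(mol·K))
V = nRT/P = 0.8×0.08206×424/3.1
= 8.979 L

8.979 L


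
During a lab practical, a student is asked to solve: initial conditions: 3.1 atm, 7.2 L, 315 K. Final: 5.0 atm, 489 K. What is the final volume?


P1V1/T1 = P2V2/T2
V2 = P1V1T2/(T1P2)
= 3.1×7.2×489/(315×5.0)
= 6.93 L

6.93 L


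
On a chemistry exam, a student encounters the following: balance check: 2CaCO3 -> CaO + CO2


Equation: 2CaCO3 -> CaO + CO2
Check atoms: C: 2≠1, Ca: 2≠1, O: 6≠3
Not balanced

No, not balanced


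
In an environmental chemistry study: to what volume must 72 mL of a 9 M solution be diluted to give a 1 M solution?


C1V1 = C2V2
9 × 72 = 1 × V2
V2 = 648/1 = 648.0 mL

648.0 mL


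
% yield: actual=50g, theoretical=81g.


% yield = actual/theoretical × 100
= 50/81 × 100
= 61.73%

61.73%


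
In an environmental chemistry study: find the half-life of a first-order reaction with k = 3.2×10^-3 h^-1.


t½ = ln2/k = 0.693147/(3.2×10^-3 h^-1)
= 216.6 h

216.6 h


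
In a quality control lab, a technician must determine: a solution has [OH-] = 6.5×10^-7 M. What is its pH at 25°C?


pOH = -log10([OH-]) = -log10(6.5×10^-7)
= 7 - log10(6.5) = 6.19
pH = 14 - pOH = 14 - 6.19 = 7.81

7.81


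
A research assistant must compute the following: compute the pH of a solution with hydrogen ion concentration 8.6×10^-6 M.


pH = -log10([H+]) = -log10(8.6×10^-6)
= 6 - log10(8.6)
= 6 - 0.93
= 5.07

5.07


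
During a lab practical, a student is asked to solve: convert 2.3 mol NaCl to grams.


M(NaCl) = 58.44 g/mol
mass = n × M = 2.3 × 58.44 = 134.41 g

134.41 g


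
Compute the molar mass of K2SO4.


M(K2SO4) = 2×39.1 + 1×32.07 + 4×16.0
= 78.2 + 32.07 + 64.0
= 174.27 g/mol

174.27 g/mol


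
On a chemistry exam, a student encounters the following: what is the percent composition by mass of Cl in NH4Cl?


M(NH4Cl) = 1×14.01 + 4×1.008 + 1×35.45 = 53.492 g/mol
Mass of Cl = 1 × 35.45 = 35.45 g/mol
% Cl = 35.45/53.492 × 100 = 66.27%

66.27%


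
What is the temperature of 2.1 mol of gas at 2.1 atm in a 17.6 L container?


PV = nRT  (R = 0.08206 L·atm/(mol·K))
T = PV/(nR) = 2.1×17.6/(2.1×0.08206)
= 36.96/0.172326
= 214.48 K

214.48 K


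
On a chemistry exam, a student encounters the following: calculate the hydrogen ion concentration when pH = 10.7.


[H+] = 10^(-pH) = 10^(-10.7)
= 2.0×10^-11 M

2.0×10^-11 M


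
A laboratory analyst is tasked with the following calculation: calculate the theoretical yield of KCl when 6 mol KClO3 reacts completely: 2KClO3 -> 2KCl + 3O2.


Mole ratio KCl:KClO3 = 2:2
n(KCl) = 6 × 2/2 = 6.000 mol
mass = 6.000 × 74.55 = 447.3 g

447.3 g


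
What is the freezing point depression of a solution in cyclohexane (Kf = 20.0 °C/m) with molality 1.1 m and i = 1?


ΔTf = Kf × m × i
= 20.0 × 1.1 × 1
= 22.0 °C

22.0 °C


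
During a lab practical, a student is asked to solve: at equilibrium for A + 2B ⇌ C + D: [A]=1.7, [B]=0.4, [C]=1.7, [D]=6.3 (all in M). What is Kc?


Kc = [C][D]/([A][B]^2)
= (1.7^1 × 6.3^1)/(1.7^1 × 0.4^2)
= 10.71/0.272
= 39.38

39.38


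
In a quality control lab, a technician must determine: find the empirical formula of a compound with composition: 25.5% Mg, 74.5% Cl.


Assume 100 g sample. Moles of each element:
  Mg: 25.5/24.31 = 1.049 mol
  Cl: 74.5/35.45 = 2.102 mol
Divide by smallest (1.049):
  Mg: 1.049/1.049 = 1.0
  Cl: 2.102/1.049 = 2.0
Empirical formula: MgCl2

MgCl2


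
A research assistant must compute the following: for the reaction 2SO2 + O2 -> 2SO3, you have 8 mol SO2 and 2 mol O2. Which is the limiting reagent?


Mole ratio available / coefficient:
  SO2: 8/2 = 4.000
  O2: 2/1 = 2.000
Smaller ratio is limiting.

O2


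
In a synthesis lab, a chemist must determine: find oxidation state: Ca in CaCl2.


Group 2 metal: +2
Oxidation number: +2

+2


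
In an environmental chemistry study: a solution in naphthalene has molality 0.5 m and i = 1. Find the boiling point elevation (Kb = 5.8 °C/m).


ΔTb = Kb × m × i
= 5.8 × 0.5 × 1
= 2.9 °C

2.9 °C


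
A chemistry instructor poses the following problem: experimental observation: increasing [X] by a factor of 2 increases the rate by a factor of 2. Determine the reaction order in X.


rate ∝ [X]^n
2^n = 2 → n = 1
Order in X: 1

1


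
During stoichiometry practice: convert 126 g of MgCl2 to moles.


M(MgCl2) = 95.21 g/mol
n = mass/M = 126/95.21 = 1.3234 mol

1.3234 mol


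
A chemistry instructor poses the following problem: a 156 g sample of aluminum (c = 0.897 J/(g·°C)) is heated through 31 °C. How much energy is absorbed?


q = mcΔT = 156 × 0.897 × 31
= 4337.89 J

4337.89 J


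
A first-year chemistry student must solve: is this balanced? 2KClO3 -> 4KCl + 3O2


Equation: 2KClO3 -> 4KCl + 3O2
Check atoms: Cl: 2≠4, K: 2≠4, O: 6=6
Not balanced

No, not balanced


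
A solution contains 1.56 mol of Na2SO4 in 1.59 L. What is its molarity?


M = n/V = 1.56/1.59 = 0.981 mol/L

0.981 M


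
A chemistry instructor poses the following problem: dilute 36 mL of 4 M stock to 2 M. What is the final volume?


C1V1 = C2V2
4 × 36 = 2 × V2
V2 = 144/2 = 72.0 mL

72.0 mL


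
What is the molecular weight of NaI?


M(NaI) = 1×22.99 + 1×126.9
= 22.99 + 126.9
= 149.89 g/mol

149.89 g/mol


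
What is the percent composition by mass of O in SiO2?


M(SiO2) = 1×28.09 + 2×16.0 = 60.09 g/mol
Mass of O = 2 × 16.0 = 32.00 g/mol
% O = 32.00/60.09 × 100 = 53.25%

53.25%


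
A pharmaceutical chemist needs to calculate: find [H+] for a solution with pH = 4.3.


[H+] = 10^(-pH) = 10^(-4.3)
= 5.01×10^-5 M

5.01×10^-5 M


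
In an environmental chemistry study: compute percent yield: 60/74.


% yield = actual/theoretical × 100
= 60/74 × 100
= 81.08%

81.08%


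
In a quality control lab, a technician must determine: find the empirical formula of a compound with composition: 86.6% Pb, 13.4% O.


Assume 100 g sample. Moles of each element:
  Pb: 86.6/207.2 = 0.418 mol
  O: 13.4/16.0 = 0.838 mol
Divide by smallest (0.418):
  Pb: 0.418/0.418 = 1.0
  O: 0.838/0.418 = 2.0
Empirical formula: PbO2

PbO2


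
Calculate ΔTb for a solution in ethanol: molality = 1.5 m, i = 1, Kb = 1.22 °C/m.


ΔTb = Kb × m × i
= 1.22 × 1.5 × 1
= 1.83 °C

1.83 °C


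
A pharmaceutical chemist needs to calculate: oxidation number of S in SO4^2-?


x + 4(-2) = -2, so x = +6
Oxidation number: +6

+6


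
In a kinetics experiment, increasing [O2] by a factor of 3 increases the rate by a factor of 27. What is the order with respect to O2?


rate ∝ [O2]^n
3^n = 27 → n = 3
Order in O2: 3

3


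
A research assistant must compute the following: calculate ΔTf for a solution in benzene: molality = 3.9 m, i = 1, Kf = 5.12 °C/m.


ΔTf = Kf × m × i
= 5.12 × 3.9 × 1
= 19.968 °C

19.968 °C


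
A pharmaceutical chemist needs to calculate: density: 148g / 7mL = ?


ρ = mass/volume
= 148/7
= 21.143 g/mL

21.143 g/mL


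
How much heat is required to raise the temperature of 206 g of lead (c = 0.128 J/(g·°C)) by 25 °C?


q = mcΔT = 206 × 0.128 × 25
= 659.20 J

659.20 J


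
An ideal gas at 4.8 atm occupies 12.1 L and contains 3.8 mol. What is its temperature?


PV = nRT  (R = 0.08206 L·atm/(mol·K))
T = PV/(nR) = 4.8×12.1/(3.8×0.08206)
= 58.08/0.311828
= 186.26 K

186.26 K


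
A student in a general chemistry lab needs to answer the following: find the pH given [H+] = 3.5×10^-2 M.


pH = -log10([H+]) = -log10(3.5×10^-2)
= 2 - log10(3.5)
= 2 - 0.54
= 1.46

1.46


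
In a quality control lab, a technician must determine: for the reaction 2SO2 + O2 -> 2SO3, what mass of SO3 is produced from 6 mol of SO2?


Mole ratio SO3:SO2 = 2:2
n(SO3) = 6 × 2/2 = 6.000 mol
mass = 6.000 × 80.07 = 480.42 g

480.42 g


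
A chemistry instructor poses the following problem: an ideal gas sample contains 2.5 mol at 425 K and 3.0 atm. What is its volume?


PV = nRT  (R = 0.08206 L·atm/(mol·K))
V = nRT/P = 2.5×0.08206×425/3.0
= 29.063 L

29.063 L


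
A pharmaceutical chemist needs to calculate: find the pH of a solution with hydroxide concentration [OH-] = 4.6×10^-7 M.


pOH = -log10([OH-]) = -log10(4.6×10^-7)
= 7 - log10(4.6) = 6.34
pH = 14 - pOH = 14 - 6.34 = 7.66

7.66


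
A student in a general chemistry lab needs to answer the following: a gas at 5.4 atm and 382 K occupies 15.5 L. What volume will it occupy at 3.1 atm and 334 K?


P1V1/T1 = P2V2/T2
V2 = P1V1T2/(T1P2)
= 5.4×15.5×334/(382×3.1)
= 23.607 L

23.607 L


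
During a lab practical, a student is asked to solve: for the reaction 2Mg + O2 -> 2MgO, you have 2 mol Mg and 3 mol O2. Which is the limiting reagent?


Mole ratio available / coefficient:
  Mg: 2/2 = 1.000
  O2: 3/1 = 3.000
Smaller ratio is limiting.

Mg


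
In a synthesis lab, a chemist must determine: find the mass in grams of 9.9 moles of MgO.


M(MgO) = 40.31 g/mol
mass = n × M = 9.9 × 40.31 = 399.07 g

399.07 g


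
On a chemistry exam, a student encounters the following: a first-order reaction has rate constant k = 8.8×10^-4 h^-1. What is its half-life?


t½ = ln2/k = 0.693147/(8.8×10^-4 h^-1)
= 787.7 h

787.7 h


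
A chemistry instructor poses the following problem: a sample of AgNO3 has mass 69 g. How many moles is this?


M(AgNO3) = 169.88 g/mol
n = mass/M = 69/169.88 = 0.4062 mol

0.4062 mol


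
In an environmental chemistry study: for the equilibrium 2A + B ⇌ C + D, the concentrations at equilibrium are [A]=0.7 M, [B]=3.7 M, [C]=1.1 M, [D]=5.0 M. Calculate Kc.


Kc = [C][D]/([A]^2[B])
= (1.1^1 × 5.0^1)/(0.7^2 × 3.7^1)
= 5.5/1.813
= 3.034

3.034


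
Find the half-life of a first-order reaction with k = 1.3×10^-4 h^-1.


t½ = ln2/k = 0.693147/(1.3×10^-4 h^-1)
= 5332 h

5332 h


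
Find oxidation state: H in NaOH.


H is +1 with nonmetals
Oxidation number: +1

+1


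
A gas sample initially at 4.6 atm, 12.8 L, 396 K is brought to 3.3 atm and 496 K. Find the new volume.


P1V1/T1 = P2V2/T2
V2 = P1V1T2/(T1P2)
= 4.6×12.8×496/(396×3.3)
= 22.348 L

22.348 L


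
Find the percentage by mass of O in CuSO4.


M(CuSO4) = 1×63.55 + 1×32.07 + 4×16.0 = 159.62 g/mol
Mass of O = 4 × 16.0 = 64.00 g/mol
% O = 64.00/159.62 × 100 = 40.10%

40.10%


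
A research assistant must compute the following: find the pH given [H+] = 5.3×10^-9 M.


pH = -log10([H+]) = -log10(5.3×10^-9)
= 9 - log10(5.3)
= 9 - 0.72
= 8.28

8.28


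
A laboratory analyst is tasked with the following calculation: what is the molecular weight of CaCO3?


M(CaCO3) = 1×40.08 + 1×12.01 + 3×16.0
= 40.08 + 12.01 + 48.0
= 100.09 g/mol

100.09 g/mol


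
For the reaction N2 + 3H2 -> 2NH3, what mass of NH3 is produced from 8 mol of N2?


Mole ratio NH3:N2 = 2:1
n(NH3) = 8 × 2/1 = 16.000 mol
mass = 16.000 × 17.03 = 272.48 g

272.48 g


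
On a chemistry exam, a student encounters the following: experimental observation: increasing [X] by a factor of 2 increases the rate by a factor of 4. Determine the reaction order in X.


rate ∝ [X]^n
2^n = 4 → n = 2
Order in X: 2

2


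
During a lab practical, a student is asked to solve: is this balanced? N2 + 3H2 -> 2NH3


Equation: N2 + 3H2 -> 2NH3
Check atoms: H: 6=6, N: 2=2
Balanced

Yes, balanced


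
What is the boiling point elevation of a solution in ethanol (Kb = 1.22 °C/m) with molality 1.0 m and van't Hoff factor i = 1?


ΔTb = Kb × m × i
= 1.22 × 1.0 × 1
= 1.22 °C

1.22 °C


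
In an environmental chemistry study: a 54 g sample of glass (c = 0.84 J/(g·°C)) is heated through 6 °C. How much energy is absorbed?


q = mcΔT = 54 × 0.84 × 6
= 272.16 J

272.16 J


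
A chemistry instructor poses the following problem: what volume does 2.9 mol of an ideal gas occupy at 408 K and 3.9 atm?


PV = nRT  (R = 0.08206 L·atm/(mol·K))
V = nRT/P = 2.9×0.08206×408/3.9
= 24.896 L

24.896 L


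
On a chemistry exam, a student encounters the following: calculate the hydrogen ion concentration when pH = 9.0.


[H+] = 10^(-pH) = 10^(-9.0)
= 1.0×10^-9 M

1.0×10^-9 M


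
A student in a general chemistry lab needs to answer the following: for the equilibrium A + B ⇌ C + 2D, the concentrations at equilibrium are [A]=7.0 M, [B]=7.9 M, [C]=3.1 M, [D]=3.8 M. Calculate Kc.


Kc = [C][D]^2/([A][B])
= (3.1^1 × 3.8^2)/(7.0^1 × 7.9^1)
= 44.764/55.3
= 0.8095

0.8095


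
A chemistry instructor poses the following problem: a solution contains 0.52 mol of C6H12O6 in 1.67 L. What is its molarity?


M = n/V = 0.52/1.67 = 0.311 mol/L

0.311 M


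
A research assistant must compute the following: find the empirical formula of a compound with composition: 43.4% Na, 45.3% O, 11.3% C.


Assume 100 g sample. Moles of each element:
  Na: 43.4/22.99 = 1.888 mol
  O: 45.3/16.0 = 2.831 mol
  C: 11.3/12.01 = 0.941 mol
Divide by smallest (0.941):
  Na: 1.888/0.941 = 2.01
  O: 2.831/0.941 = 3.01
  C: 0.941/0.941 = 1.0
Empirical formula: Na2CO3

Na2CO3


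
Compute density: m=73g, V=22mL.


ρ = mass/volume
= 73/22
= 3.318 g/mL

3.318 g/mL


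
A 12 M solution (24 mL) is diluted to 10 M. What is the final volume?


C1V1 = C2V2
12 × 24 = 10 × V2
V2 = 288/10 = 28.8 mL

28.8 mL


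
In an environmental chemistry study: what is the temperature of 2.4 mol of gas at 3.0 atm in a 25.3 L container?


PV = nRT  (R = 0.08206 L·atm/(mol·K))
T = PV/(nR) = 3.0×25.3/(2.4×0.08206)
= 75.90/0.196944
= 385.39 K

385.39 K


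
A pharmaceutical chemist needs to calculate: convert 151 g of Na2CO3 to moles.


M(Na2CO3) = 105.99 g/mol
n = mass/M = 151/105.99 = 1.4247 mol

1.4247 mol


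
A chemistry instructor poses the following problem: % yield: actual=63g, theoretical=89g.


% yield = actual/theoretical × 100
= 63/89 × 100
= 70.79%

70.79%


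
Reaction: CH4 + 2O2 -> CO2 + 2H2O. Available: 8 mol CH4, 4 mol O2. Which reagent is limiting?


Mole ratio available / coefficient:
  CH4: 8/1 = 8.000
  O2: 4/2 = 2.000
Smaller ratio is limiting.

O2


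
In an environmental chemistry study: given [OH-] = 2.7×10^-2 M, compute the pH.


pOH = -log10([OH-]) = -log10(2.7×10^-2)
= 2 - log10(2.7) = 1.57
pH = 14 - pOH = 14 - 1.57 = 12.43

12.43


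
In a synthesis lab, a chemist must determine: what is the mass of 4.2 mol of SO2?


M(SO2) = 64.07 g/mol
mass = n × M = 4.2 × 64.07 = 269.09 g

269.09 g


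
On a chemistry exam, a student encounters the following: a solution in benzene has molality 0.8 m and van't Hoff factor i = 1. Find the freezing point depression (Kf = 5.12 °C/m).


ΔTf = Kf × m × i
= 5.12 × 0.8 × 1
= 4.096 °C

4.096 °C


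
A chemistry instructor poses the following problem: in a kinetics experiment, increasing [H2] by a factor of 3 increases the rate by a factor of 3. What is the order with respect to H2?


rate ∝ [H2]^n
3^n = 3 → n = 1
Order in H2: 1

1


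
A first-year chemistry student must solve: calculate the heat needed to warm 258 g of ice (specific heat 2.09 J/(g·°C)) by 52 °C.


q = mcΔT = 258 × 2.09 × 52
= 28039.44 J

28039.44 J


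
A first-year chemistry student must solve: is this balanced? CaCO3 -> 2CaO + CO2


Equation: CaCO3 -> 2CaO + CO2
Check atoms: C: 1=1, Ca: 1≠2, O: 3≠4
Not balanced

No, not balanced


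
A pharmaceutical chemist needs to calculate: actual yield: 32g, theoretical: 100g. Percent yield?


% yield = actual/theoretical × 100
= 32/100 × 100
= 32.0%

32.0%


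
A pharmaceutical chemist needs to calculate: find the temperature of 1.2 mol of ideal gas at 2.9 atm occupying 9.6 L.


PV = nRT  (R = 0.08206 L·atm/(mol·K))
T = PV/(nR) = 2.9×9.6/(1.2×0.08206)
= 27.84/0.098472
= 282.72 K

282.72 K


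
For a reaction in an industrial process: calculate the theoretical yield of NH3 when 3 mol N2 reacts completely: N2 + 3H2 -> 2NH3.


Mole ratio NH3:N2 = 2:1
n(NH3) = 3 × 2/1 = 6.000 mol
mass = 6.000 × 17.03 = 102.18 g

102.18 g


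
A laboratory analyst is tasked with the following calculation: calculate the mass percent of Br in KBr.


M(KBr) = 1×39.1 + 1×79.9 = 119.00 g/mol
Mass of Br = 1 × 79.9 = 79.90 g/mol
% Br = 79.90/119.00 × 100 = 67.14%

67.14%


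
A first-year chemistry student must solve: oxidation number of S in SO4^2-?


x + 4(-2) = -2, so x = +6
Oxidation number: +6

+6


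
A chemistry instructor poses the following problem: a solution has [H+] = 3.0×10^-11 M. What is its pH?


pH = -log10([H+]) = -log10(3.0×10^-11)
= 11 - log10(3.0)
= 11 - 0.48
= 10.52

10.52


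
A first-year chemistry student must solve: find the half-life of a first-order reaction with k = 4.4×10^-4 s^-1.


t½ = ln2/k = 0.693147/(4.4×10^-4 s^-1)
= 1575 s

1575 s


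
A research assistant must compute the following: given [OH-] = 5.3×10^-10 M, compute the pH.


pOH = -log10([OH-]) = -log10(5.3×10^-10)
= 10 - log10(5.3) = 9.28
pH = 14 - pOH = 14 - 9.28 = 4.72

4.72


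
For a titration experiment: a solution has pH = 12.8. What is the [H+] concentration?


[H+] = 10^(-pH) = 10^(-12.8)
= 1.58×10^-13 M

1.58×10^-13 M


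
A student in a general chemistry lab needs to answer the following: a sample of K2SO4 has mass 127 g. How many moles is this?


M(K2SO4) = 174.27 g/mol
n = mass/M = 127/174.27 = 0.7288 mol

0.7288 mol


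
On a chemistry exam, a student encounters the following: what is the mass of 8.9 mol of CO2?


M(CO2) = 44.01 g/mol
mass = n × M = 8.9 × 44.01 = 391.69 g

391.69 g
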